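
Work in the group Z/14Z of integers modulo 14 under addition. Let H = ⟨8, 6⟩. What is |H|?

7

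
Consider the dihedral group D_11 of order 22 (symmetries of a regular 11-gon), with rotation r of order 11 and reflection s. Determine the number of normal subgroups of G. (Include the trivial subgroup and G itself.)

G has 14 subgroups. Checking conjugation-invariance by order — order 1: 1/1 normal; order 2: 0/11 normal; order 11: 1/1 normal; order 22: 1/1 normal.
Total normal subgroups: 3.

3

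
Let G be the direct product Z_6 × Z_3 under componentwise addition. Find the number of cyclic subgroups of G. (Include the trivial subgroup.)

10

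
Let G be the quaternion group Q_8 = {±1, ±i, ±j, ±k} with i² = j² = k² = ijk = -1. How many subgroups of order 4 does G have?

3

|G| = 8 and 4 | 8, so subgroups of order 4 are possible by Lagrange.
The subgroups of order 4 are: {1, -1, i, -i}; {1, -1, j, -j}; {1, -1, k, -k}.
So G has 3 subgroups of order 4.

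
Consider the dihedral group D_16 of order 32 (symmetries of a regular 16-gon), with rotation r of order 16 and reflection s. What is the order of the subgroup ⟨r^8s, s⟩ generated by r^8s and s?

4

|⟨r^8s⟩| = 2 and |⟨s⟩| = 2, so |H| is a multiple of lcm(2, 2) = 2 and divides |G| = 32.
Closing under the operation: H = {e, r^8, s, r^8s}, so |H| = 4.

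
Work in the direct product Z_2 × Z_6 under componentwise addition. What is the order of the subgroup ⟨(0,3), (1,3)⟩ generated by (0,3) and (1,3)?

|⟨(0,3)⟩| = 2 and |⟨(1,3)⟩| = 2, so |H| is a multiple of lcm(2, 2) = 2 and divides |G| = 12.
Closing under the operation: H = {(0,0), (0,3), (1,0), (1,3)}, so |H| = 4.

4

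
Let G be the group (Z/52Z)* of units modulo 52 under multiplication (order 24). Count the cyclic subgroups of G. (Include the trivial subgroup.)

12

Group the elements of G by the cyclic subgroup they generate; each cyclic subgroup of order d accounts for φ(d) elements.
Cyclic subgroups by order — order 1: 1; order 2: 3; order 3: 1; order 4: 2; order 6: 3; order 12: 2.
Total: 12.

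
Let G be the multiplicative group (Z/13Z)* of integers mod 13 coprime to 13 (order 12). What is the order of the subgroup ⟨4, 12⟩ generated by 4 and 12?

|⟨4⟩| = 6 and |⟨12⟩| = 2, so |H| is a multiple of lcm(6, 2) = 6 and divides |G| = 12.
Closing under the operation: H = {1, 3, 4, 9, 10, 12}, so |H| = 6.

6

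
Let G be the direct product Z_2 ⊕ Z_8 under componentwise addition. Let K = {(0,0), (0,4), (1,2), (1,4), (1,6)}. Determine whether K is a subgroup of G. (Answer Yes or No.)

No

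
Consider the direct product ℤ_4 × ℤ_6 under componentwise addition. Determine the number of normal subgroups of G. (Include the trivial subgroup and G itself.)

16

G is abelian, so every subgroup is normal.
G has 16 subgroups in total, hence 16 normal subgroups.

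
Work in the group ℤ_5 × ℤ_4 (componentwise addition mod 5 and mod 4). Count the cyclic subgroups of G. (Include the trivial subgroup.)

6

A cyclic subgroup of order d is generated by each of its φ(d) elements of order d, so the cyclic subgroups of order d number (#elements of order d)/φ(d).
Cyclic subgroups by order — order 1: 1; order 2: 1; order 4: 1; order 5: 1; order 10: 1; order 20: 1.
Total: 6.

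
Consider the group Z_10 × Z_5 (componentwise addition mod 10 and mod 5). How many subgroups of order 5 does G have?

6

|G| = 50 and 5 | 50, so subgroups of order 5 are possible by Lagrange.
The subgroups of order 5 are: {(0,0), (0,1), (0,2), (0,3), (0,4)}; {(0,0), (2,0), (4,0), (6,0), (8,0)}; {(0,0), (2,1), (4,2), (6,3), (8,4)}; {(0,0), (2,2), (4,4), (6,1), (8,3)}; … (6 in all).
So G has 6 subgroups of order 5.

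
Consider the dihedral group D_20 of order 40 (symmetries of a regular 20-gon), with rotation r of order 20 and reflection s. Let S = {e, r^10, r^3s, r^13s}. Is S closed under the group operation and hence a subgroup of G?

|S| = 4 divides |G| = 40, consistent with Lagrange.
S contains the identity, every element's inverse is in S, and S is closed under ·: it is a subgroup.

Yes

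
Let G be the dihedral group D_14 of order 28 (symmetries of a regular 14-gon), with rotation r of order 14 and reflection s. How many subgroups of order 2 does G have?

15

|G| = 28 and 2 | 28, so subgroups of order 2 are possible by Lagrange.
The subgroups of order 2 are: {e, r^10s}; {e, r^11s}; {e, r^12s}; {e, r^13s}; … (15 in all).
So G has 15 subgroups of order 2.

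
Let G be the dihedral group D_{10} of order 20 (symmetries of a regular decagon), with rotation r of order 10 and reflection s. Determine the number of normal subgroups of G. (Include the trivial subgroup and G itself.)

7

G has 22 subgroups. Checking conjugation-invariance by order — order 1: 1/1 normal; order 2: 1/11 normal; order 4: 0/5 normal; order 5: 1/1 normal; order 10: 3/3 normal; order 20: 1/1 normal.
Total normal subgroups: 7.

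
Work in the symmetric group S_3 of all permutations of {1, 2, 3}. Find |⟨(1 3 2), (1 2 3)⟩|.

|⟨(1 3 2)⟩| = 3 and |⟨(1 2 3)⟩| = 3, so |H| is a multiple of lcm(3, 3) = 3 and divides |G| = 6.
Closing under the operation: H = {e, (1 2 3), (1 3 2)}, so |H| = 3.

3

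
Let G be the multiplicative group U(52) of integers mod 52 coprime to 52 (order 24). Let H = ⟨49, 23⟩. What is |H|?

|⟨49⟩| = 6 and |⟨23⟩| = 6, so |H| is a multiple of lcm(6, 6) = 6 and divides |G| = 24.
Closing under the operation: H = {1, 3, 9, 17, 23, 25, 27, 29, 35, 43, 49, 51}, so |H| = 12.

12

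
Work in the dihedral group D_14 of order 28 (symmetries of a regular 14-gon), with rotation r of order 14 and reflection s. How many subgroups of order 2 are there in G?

15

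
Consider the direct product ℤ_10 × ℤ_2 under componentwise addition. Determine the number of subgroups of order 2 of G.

|G| = 20 and 2 | 20, so subgroups of order 2 are possible by Lagrange.
The subgroups of order 2 are: {(0,0), (0,1)}; {(0,0), (5,0)}; {(0,0), (5,1)}.
So G has 3 subgroups of order 2.

3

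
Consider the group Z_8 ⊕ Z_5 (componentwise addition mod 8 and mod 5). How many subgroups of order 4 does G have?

|G| = 40 and 4 | 40, so subgroups of order 4 are possible by Lagrange.
The subgroups of order 4 are: {(0,0), (2,0), (4,0), (6,0)}.
So G has 1 subgroup of order 4.

1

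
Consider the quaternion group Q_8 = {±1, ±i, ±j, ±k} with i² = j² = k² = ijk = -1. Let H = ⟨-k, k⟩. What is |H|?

|⟨-k⟩| = 4 and |⟨k⟩| = 4, so |H| is a multiple of lcm(4, 4) = 4 and divides |G| = 8.
Closing under the operation: H = {1, -1, k, -k}, so |H| = 4.

4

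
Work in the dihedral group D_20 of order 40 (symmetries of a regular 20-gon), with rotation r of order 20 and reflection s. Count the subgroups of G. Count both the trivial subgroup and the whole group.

48

|G| = 40, so by Lagrange every subgroup order divides 40. Divisors: 1, 2, 4, 5, 8, 10, 20, 40.
Subgroups by order — order 1: 1; order 2: 21; order 4: 11; order 5: 1; order 8: 5; order 10: 5; order 20: 3; order 40: 1.
Total: 1 + 21 + 11 + 1 + 5 + 5 + 3 + 1 = 48.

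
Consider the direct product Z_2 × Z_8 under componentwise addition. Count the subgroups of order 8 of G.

3

|G| = 16 and 8 | 16, so subgroups of order 8 are possible by Lagrange.
The subgroups of order 8 are: {(0,0), (0,1), (0,2), (0,3), (0,4), (0,5), (0,6), (0,7)}; {(0,0), (0,2), (0,4), (0,6), (1,0), (1,2), (1,4), (1,6)}; {(0,0), (0,2), (0,4), (0,6), (1,1), (1,3), (1,5), (1,7)}.
So G has 3 subgroups of order 8.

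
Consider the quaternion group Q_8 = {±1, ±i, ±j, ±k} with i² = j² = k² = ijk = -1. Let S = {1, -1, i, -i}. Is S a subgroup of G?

Yes

|S| = 4 divides |G| = 8, consistent with Lagrange.
S contains the identity, every element's inverse is in S, and S is closed under ·: it is a subgroup.
In fact S = ⟨-i⟩.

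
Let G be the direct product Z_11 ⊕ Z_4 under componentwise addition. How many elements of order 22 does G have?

10

An element (a,b) has order lcm(ord(a), ord(b)); count pairs with lcm equal to 22.
Enumerating gives 10 such elements.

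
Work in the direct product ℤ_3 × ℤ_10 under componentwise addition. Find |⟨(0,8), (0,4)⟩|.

|⟨(0,8)⟩| = 5 and |⟨(0,4)⟩| = 5, so |H| is a multiple of lcm(5, 5) = 5 and divides |G| = 30.
Closing under the operation: H = {(0,0), (0,2), (0,4), (0,6), (0,8)}, so |H| = 5.

5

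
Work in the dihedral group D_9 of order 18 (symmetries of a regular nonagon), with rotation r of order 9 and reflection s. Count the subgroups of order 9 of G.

1

|G| = 18 and 9 | 18, so subgroups of order 9 are possible by Lagrange.
The subgroups of order 9 are: {e, r, r^2, r^3, r^4, r^5, r^6, r^7, r^8}.
So G has 1 subgroup of order 9.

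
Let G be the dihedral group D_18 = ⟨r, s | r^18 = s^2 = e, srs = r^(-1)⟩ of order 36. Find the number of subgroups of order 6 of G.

7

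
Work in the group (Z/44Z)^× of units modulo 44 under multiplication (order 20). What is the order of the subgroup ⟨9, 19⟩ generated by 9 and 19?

10

|⟨9⟩| = 5 and |⟨19⟩| = 10, so |H| is a multiple of lcm(5, 10) = 10 and divides |G| = 20.
Closing under the operation: H = {1, 5, 7, 9, 19, 25, 35, 37, 39, 43}, so |H| = 10.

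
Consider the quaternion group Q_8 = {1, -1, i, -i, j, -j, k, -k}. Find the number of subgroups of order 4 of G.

|G| = 8 and 4 | 8, so subgroups of order 4 are possible by Lagrange.
The subgroups of order 4 are: {1, -1, i, -i}; {1, -1, j, -j}; {1, -1, k, -k}.
So G has 3 subgroups of order 4.

3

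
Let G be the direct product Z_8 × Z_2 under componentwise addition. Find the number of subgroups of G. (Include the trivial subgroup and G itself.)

11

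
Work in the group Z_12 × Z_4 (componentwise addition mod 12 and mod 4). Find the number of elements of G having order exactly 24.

An element (a,b) has order lcm(ord(a), ord(b)); count pairs with lcm equal to 24.
Enumerating gives 0 such elements.

0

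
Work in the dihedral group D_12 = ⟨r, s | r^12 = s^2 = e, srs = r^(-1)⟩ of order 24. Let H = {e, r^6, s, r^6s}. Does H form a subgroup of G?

Yes

|H| = 4 divides |G| = 24, consistent with Lagrange.
H contains the identity, every element's inverse is in H, and H is closed under ·: it is a subgroup.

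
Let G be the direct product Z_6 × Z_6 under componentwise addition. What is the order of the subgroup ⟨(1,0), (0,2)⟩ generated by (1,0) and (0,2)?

|⟨(1,0)⟩| = 6 and |⟨(0,2)⟩| = 3, so |H| is a multiple of lcm(6, 3) = 6 and divides |G| = 36.
Closing under the operation: H = {(0,0), (0,2), (0,4), (1,0), (1,2), (1,4), (2,0), (2,2), (2,4), (3,0), (3,2), (3,4), (4,0), (4,2), (4,4), (5,0), (5,2), (5,4)}, so |H| = 18.

18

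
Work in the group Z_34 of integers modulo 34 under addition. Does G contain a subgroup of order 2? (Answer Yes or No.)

Yes

2 | 34. A subgroup of order 2 is {0, 17}.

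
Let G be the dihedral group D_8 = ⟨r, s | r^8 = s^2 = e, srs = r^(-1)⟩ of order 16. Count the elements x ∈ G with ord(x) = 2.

9

Enumerating element orders in G gives 9 elements of order 2.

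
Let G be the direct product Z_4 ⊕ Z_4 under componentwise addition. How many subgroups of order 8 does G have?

3

|G| = 16 and 8 | 16, so subgroups of order 8 are possible by Lagrange.
The subgroups of order 8 are: {(0,0), (0,1), (0,2), (0,3), (2,0), (2,1), (2,2), (2,3)}; {(0,0), (0,2), (1,0), (1,2), (2,0), (2,2), (3,0), (3,2)}; {(0,0), (0,2), (1,1), (1,3), (2,0), (2,2), (3,1), (3,3)}.
So G has 3 subgroups of order 8.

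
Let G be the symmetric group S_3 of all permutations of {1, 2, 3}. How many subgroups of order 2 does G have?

|G| = 6 and 2 | 6, so subgroups of order 2 are possible by Lagrange.
The subgroups of order 2 are: {e, (1 2)}; {e, (1 3)}; {e, (2 3)}.
So G has 3 subgroups of order 2.

3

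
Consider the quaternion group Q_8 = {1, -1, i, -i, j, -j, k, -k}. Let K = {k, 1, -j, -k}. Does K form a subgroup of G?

-j ∈ K but its inverse j ∉ K, so K is not a subgroup.

No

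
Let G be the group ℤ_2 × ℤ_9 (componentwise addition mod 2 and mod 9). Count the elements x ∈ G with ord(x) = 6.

2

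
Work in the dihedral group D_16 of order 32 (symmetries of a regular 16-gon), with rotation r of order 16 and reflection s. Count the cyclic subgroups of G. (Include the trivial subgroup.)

21

A cyclic subgroup of order d is generated by each of its φ(d) elements of order d, so the cyclic subgroups of order d number (#elements of order d)/φ(d).
Cyclic subgroups by order — order 1: 1; order 2: 17; order 4: 1; order 8: 1; order 16: 1.
Total: 21.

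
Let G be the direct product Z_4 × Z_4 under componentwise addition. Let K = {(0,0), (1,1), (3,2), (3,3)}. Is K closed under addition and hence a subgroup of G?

No

(3,2) ∈ K but its inverse (1,2) ∉ K, so K is not a subgroup.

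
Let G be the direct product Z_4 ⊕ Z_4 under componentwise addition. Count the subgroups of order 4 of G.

7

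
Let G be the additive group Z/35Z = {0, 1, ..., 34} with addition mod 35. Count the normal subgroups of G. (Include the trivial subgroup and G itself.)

4

G is abelian, so every subgroup is normal.
G has 4 subgroups in total, hence 4 normal subgroups.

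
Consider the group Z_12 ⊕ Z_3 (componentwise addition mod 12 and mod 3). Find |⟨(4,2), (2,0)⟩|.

|⟨(4,2)⟩| = 3 and |⟨(2,0)⟩| = 6, so |H| is a multiple of lcm(3, 6) = 6 and divides |G| = 36.
Closing under the operation: H = {(0,0), (0,1), (0,2), (2,0), (2,1), (2,2), (4,0), (4,1), (4,2), (6,0), (6,1), (6,2), (8,0), (8,1), (8,2), (10,0), (10,1), (10,2)}, so |H| = 18.

18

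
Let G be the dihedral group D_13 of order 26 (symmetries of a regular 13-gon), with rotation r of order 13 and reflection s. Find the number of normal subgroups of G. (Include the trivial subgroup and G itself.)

G has 16 subgroups. Checking conjugation-invariance by order — order 1: 1/1 normal; order 2: 0/13 normal; order 13: 1/1 normal; order 26: 1/1 normal.
Total normal subgroups: 3.

3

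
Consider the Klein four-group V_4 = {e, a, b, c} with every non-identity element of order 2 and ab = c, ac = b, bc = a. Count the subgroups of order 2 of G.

3

|G| = 4 and 2 | 4, so subgroups of order 2 are possible by Lagrange.
The subgroups of order 2 are: {e, a}; {e, b}; {e, c}.
So G has 3 subgroups of order 2.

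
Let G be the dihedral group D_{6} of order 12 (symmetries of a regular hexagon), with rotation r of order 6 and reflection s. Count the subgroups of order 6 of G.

3

|G| = 12 and 6 | 12, so subgroups of order 6 are possible by Lagrange.
The subgroups of order 6 are: {e, r, r^2, r^3, r^4, r^5}; {e, r^2, r^4, s, r^2s, r^4s}; {e, r^2, r^4, rs, r^3s, r^5s}.
So G has 3 subgroups of order 6.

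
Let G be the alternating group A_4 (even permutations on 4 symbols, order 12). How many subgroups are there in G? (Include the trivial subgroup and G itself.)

|G| = 12, so by Lagrange every subgroup order divides 12. Divisors: 1, 2, 3, 4, 6, 12.
Subgroups by order — order 1: 1; order 2: 3; order 3: 4; order 4: 1; order 6: 0; order 12: 1.
Total: 1 + 3 + 4 + 1 + 0 + 1 = 10.

10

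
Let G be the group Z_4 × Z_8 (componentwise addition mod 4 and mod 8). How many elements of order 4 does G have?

12

An element (a,b) has order lcm(ord(a), ord(b)); count pairs with lcm equal to 4.
Enumerating gives 12 such elements.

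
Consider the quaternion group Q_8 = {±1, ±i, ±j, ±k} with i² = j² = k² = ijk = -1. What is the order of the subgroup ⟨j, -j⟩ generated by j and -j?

4

|⟨j⟩| = 4 and |⟨-j⟩| = 4, so |H| is a multiple of lcm(4, 4) = 4 and divides |G| = 8.
Closing under the operation: H = {1, -1, j, -j}, so |H| = 4.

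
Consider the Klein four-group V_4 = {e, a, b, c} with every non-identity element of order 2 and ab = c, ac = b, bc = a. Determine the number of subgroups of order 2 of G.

3

|G| = 4 and 2 | 4, so subgroups of order 2 are possible by Lagrange.
The subgroups of order 2 are: {e, a}; {e, b}; {e, c}.
So G has 3 subgroups of order 2.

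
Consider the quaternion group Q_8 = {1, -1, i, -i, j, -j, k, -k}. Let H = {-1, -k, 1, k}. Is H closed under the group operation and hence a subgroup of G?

|H| = 4 divides |G| = 8, consistent with Lagrange.
H contains the identity, every element's inverse is in H, and H is closed under ·: it is a subgroup.
In fact H = ⟨-k⟩.

Yes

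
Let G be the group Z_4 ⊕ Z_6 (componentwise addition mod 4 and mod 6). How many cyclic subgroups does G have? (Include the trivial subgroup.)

Each element a generates a cyclic subgroup ⟨a⟩; distinct elements may generate the same one (a cyclic group of order d has φ(d) generators).
Cyclic subgroups by order — order 1: 1; order 2: 3; order 3: 1; order 4: 2; order 6: 3; order 12: 2.
Total: 12.

12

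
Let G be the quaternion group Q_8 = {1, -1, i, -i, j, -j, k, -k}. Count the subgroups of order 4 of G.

3

|G| = 8 and 4 | 8, so subgroups of order 4 are possible by Lagrange.
The subgroups of order 4 are: {1, -1, i, -i}; {1, -1, j, -j}; {1, -1, k, -k}.
So G has 3 subgroups of order 4.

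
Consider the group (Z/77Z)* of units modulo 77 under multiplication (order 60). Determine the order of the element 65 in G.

Compute successive powers of 65 mod 77: 65, 67, 43, 23, 32, 1; 65^6 ≡ 1 (mod 77).
So |⟨65⟩| = 6.

6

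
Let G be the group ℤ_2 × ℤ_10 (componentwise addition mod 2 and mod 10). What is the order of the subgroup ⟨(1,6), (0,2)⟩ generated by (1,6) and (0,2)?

10

|⟨(1,6)⟩| = 10 and |⟨(0,2)⟩| = 5, so |H| is a multiple of lcm(10, 5) = 10 and divides |G| = 20.
Closing under the operation: H = {(0,0), (0,2), (0,4), (0,6), (0,8), (1,0), (1,2), (1,4), (1,6), (1,8)}, so |H| = 10.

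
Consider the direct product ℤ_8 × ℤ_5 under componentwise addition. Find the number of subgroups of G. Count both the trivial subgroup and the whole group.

8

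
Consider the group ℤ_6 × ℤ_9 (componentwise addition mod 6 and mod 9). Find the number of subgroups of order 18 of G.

4

|G| = 54 and 18 | 54, so subgroups of order 18 are possible by Lagrange.
The subgroups of order 18 are: {(0,0), (0,1), (0,2), (0,3), (0,4), (0,5), (0,6), (0,7), (0,8), (3,0), (3,1), (3,2), (3,3), (3,4), (3,5), (3,6), (3,7), (3,8)}; {(0,0), (0,3), (0,6), (1,0), (1,3), (1,6), (2,0), (2,3), (2,6), (3,0), (3,3), (3,6), (4,0), (4,3), (4,6), (5,0), (5,3), (5,6)}; {(0,0), (0,3), (0,6), (1,1), (1,4), (1,7), (2,2), (2,5), (2,8), (3,0), (3,3), (3,6), (4,1), (4,4), (4,7), (5,2), (5,5), (5,8)}; {(0,0), (0,3), (0,6), (1,2), (1,5), (1,8), (2,1), (2,4), (2,7), (3,0), (3,3), (3,6), (4,2), (4,5), (4,8), (5,1), (5,4), (5,7)}.
So G has 4 subgroups of order 18.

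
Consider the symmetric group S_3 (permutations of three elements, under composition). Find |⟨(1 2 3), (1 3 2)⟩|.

|⟨(1 2 3)⟩| = 3 and |⟨(1 3 2)⟩| = 3, so |H| is a multiple of lcm(3, 3) = 3 and divides |G| = 6.
Closing under the operation: H = {e, (1 2 3), (1 3 2)}, so |H| = 3.

3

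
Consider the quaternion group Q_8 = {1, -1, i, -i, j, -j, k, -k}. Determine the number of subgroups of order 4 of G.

3

|G| = 8 and 4 | 8, so subgroups of order 4 are possible by Lagrange.
The subgroups of order 4 are: {1, -1, i, -i}; {1, -1, j, -j}; {1, -1, k, -k}.
So G has 3 subgroups of order 4.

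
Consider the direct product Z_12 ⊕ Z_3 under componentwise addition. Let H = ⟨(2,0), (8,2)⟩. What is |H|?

|⟨(2,0)⟩| = 6 and |⟨(8,2)⟩| = 3, so |H| is a multiple of lcm(6, 3) = 6 and divides |G| = 36.
Closing under the operation: H = {(0,0), (0,1), (0,2), (2,0), (2,1), (2,2), (4,0), (4,1), (4,2), (6,0), (6,1), (6,2), (8,0), (8,1), (8,2), (10,0), (10,1), (10,2)}, so |H| = 18.

18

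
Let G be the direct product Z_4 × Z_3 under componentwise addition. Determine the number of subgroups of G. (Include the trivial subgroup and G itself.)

6

|G| = 12, so by Lagrange every subgroup order divides 12. Divisors: 1, 2, 3, 4, 6, 12.
Subgroups by order — order 1: 1; order 2: 1; order 3: 1; order 4: 1; order 6: 1; order 12: 1.
Total: 1 + 1 + 1 + 1 + 1 + 1 = 6.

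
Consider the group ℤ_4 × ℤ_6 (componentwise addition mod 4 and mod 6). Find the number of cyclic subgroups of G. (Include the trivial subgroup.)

Group the elements of G by the cyclic subgroup they generate; each cyclic subgroup of order d accounts for φ(d) elements.
Cyclic subgroups by order — order 1: 1; order 2: 3; order 3: 1; order 4: 2; order 6: 3; order 12: 2.
Total: 12.

12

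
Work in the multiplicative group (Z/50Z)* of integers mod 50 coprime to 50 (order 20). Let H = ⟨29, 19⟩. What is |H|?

10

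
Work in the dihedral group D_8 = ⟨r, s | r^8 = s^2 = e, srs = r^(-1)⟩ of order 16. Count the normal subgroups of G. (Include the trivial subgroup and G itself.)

7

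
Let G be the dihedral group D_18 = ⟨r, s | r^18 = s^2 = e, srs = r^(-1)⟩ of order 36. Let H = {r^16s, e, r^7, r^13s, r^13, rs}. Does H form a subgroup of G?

No

r^7 ∈ H but its inverse r^11 ∉ H, so H is not a subgroup.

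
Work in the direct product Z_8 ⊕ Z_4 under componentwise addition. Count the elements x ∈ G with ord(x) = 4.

An element (a,b) has order lcm(ord(a), ord(b)); count pairs with lcm equal to 4.
Enumerating gives 12 such elements.

12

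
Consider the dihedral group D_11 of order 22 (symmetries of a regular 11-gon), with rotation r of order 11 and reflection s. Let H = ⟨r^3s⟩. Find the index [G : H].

|⟨r^3s⟩| = 2 and |G| = 22.
By Lagrange, [G : H] = |G|/|H| = 22/2 = 11.

11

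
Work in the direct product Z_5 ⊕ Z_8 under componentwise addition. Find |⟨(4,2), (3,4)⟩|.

|⟨(4,2)⟩| = 20 and |⟨(3,4)⟩| = 10, so |H| is a multiple of lcm(20, 10) = 20 and divides |G| = 40.
Closing under the operation: H = {(0,0), (0,2), (0,4), (0,6), (1,0), (1,2), (1,4), (1,6), (2,0), (2,2), (2,4), (2,6), (3,0), (3,2), (3,4), (3,6), (4,0), (4,2), (4,4), (4,6)}, so |H| = 20.

20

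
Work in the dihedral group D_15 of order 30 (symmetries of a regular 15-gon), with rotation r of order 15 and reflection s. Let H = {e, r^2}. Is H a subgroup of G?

r^2 ∈ H but its inverse r^13 ∉ H, so H is not a subgroup.

No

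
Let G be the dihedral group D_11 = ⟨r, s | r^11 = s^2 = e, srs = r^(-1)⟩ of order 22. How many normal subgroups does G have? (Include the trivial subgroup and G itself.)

G has 14 subgroups. Checking conjugation-invariance by order — order 1: 1/1 normal; order 2: 0/11 normal; order 11: 1/1 normal; order 22: 1/1 normal.
Total normal subgroups: 3.

3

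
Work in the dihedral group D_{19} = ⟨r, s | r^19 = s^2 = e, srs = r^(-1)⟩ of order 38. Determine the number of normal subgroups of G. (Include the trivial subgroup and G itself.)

G has 22 subgroups. Checking conjugation-invariance by order — order 1: 1/1 normal; order 2: 0/19 normal; order 19: 1/1 normal; order 38: 1/1 normal.
Total normal subgroups: 3.

3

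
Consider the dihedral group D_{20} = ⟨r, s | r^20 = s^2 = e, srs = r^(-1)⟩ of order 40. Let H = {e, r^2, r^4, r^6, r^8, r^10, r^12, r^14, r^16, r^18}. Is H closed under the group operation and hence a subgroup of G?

Yes

|H| = 10 divides |G| = 40, consistent with Lagrange.
H contains the identity, every element's inverse is in H, and H is closed under ·: it is a subgroup.
In fact H = ⟨r^18⟩.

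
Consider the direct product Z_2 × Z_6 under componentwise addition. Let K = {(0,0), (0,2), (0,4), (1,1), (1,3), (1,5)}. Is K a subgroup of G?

|K| = 6 divides |G| = 12, consistent with Lagrange.
K contains the identity, every element's inverse is in K, and K is closed under +: it is a subgroup.
In fact K = ⟨(1,5)⟩.

Yes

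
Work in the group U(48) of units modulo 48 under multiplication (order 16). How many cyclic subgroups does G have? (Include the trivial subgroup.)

Each element a generates a cyclic subgroup ⟨a⟩; distinct elements may generate the same one (a cyclic group of order d has φ(d) generators).
Cyclic subgroups by order — order 1: 1; order 2: 7; order 4: 4.
Total: 12.

12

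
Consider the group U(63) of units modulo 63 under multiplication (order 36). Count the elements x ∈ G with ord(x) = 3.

8

The elements of order 3 are: 4, 16, 22, 25, 37, 43, 46, 58.
That's 8.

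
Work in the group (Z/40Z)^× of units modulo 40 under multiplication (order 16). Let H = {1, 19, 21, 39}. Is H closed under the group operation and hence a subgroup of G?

|H| = 4 divides |G| = 16, consistent with Lagrange.
H contains the identity, every element's inverse is in H, and H is closed under ·: it is a subgroup.

Yes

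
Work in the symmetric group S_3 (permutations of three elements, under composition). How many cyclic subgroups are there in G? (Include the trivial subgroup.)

5

Group the elements of G by the cyclic subgroup they generate; each cyclic subgroup of order d accounts for φ(d) elements.
Cyclic subgroups by order — order 1: 1; order 2: 3; order 3: 1.
Total: 5.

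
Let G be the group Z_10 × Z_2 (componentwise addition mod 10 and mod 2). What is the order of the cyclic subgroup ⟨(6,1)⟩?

The order of (6,1) in Z_10 × Z_2 is lcm(ord(6) in Z_10, ord(1) in Z_2).
ord(6) = 5 and ord(1) = 2, so |⟨(6,1)⟩| = lcm(5, 2) = 10.

10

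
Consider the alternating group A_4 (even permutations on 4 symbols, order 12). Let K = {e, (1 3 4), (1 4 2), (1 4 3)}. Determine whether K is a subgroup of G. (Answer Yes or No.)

No

(1 4 2) ∈ K but its inverse (1 2 4) ∉ K, so K is not a subgroup.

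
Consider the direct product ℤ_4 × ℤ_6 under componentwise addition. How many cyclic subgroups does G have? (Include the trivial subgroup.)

12

Each element a generates a cyclic subgroup ⟨a⟩; distinct elements may generate the same one (a cyclic group of order d has φ(d) generators).
Cyclic subgroups by order — order 1: 1; order 2: 3; order 3: 1; order 4: 2; order 6: 3; order 12: 2.
Total: 12.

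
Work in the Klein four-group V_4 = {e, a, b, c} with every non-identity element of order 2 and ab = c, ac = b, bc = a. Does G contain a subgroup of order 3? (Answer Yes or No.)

3 does not divide |G| = 4, so by Lagrange no subgroup of order 3 exists.

No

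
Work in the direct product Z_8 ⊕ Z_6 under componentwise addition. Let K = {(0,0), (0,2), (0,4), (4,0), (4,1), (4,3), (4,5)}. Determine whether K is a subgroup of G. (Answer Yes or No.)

No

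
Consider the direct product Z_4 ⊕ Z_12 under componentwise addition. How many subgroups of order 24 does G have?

3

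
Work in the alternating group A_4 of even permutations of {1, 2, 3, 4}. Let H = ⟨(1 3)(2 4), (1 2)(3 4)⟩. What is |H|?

4

|⟨(1 3)(2 4)⟩| = 2 and |⟨(1 2)(3 4)⟩| = 2, so |H| is a multiple of lcm(2, 2) = 2 and divides |G| = 12.
Closing under the operation: H = {e, (1 2)(3 4), (1 3)(2 4), (1 4)(2 3)}, so |H| = 4.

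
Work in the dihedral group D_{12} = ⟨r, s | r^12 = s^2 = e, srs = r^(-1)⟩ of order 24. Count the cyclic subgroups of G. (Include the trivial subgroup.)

18

A cyclic subgroup of order d is generated by each of its φ(d) elements of order d, so the cyclic subgroups of order d number (#elements of order d)/φ(d).
Cyclic subgroups by order — order 1: 1; order 2: 13; order 3: 1; order 4: 1; order 6: 1; order 12: 1.
Total: 18.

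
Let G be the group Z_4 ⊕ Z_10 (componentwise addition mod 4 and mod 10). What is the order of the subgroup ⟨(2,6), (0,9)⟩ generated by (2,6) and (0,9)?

|⟨(2,6)⟩| = 10 and |⟨(0,9)⟩| = 10, so |H| is a multiple of lcm(10, 10) = 10 and divides |G| = 40.
Closing under the operation: H = {(0,0), (0,1), (0,2), (0,3), (0,4), (0,5), (0,6), (0,7), (0,8), (0,9), (2,0), (2,1), (2,2), (2,3), (2,4), (2,5), (2,6), (2,7), (2,8), (2,9)}, so |H| = 20.

20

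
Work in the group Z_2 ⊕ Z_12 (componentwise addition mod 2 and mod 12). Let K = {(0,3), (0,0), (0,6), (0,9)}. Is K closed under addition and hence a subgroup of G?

|K| = 4 divides |G| = 24, consistent with Lagrange.
K contains the identity, every element's inverse is in K, and K is closed under +: it is a subgroup.
In fact K = ⟨(0,3)⟩.

Yes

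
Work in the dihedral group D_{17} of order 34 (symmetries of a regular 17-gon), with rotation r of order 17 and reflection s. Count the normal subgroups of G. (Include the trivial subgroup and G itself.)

3

G has 20 subgroups. Checking conjugation-invariance by order — order 1: 1/1 normal; order 2: 0/17 normal; order 17: 1/1 normal; order 34: 1/1 normal.
Total normal subgroups: 3.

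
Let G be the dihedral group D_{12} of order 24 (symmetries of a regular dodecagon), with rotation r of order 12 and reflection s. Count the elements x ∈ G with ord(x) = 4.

2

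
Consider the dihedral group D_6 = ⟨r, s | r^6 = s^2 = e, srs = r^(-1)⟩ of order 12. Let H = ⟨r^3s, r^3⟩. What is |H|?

|⟨r^3s⟩| = 2 and |⟨r^3⟩| = 2, so |H| is a multiple of lcm(2, 2) = 2 and divides |G| = 12.
Closing under the operation: H = {e, r^3, s, r^3s}, so |H| = 4.

4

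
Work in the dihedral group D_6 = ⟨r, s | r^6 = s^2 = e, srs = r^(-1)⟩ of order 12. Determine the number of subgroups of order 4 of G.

3

|G| = 12 and 4 | 12, so subgroups of order 4 are possible by Lagrange.
The subgroups of order 4 are: {e, r^3, r^2s, r^5s}; {e, r^3, s, r^3s}; {e, r^3, rs, r^4s}.
So G has 3 subgroups of order 4.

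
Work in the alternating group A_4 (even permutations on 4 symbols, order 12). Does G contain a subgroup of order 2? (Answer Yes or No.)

2 | 12. A subgroup of order 2 is {e, (1 2)(3 4)}.

Yes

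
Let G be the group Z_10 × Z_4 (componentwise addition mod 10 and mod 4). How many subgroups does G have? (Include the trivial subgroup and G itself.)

16

|G| = 40, so by Lagrange every subgroup order divides 40. Divisors: 1, 2, 4, 5, 8, 10, 20, 40.
Subgroups by order — order 1: 1; order 2: 3; order 4: 3; order 5: 1; order 8: 1; order 10: 3; order 20: 3; order 40: 1.
Total: 1 + 3 + 3 + 1 + 1 + 3 + 3 + 1 = 16.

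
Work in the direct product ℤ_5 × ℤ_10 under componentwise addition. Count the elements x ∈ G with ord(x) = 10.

An element (a,b) has order lcm(ord(a), ord(b)); count pairs with lcm equal to 10.
Enumerating gives 24 such elements.

24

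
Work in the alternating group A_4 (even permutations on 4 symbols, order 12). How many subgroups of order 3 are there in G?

|G| = 12 and 3 | 12, so subgroups of order 3 are possible by Lagrange.
The subgroups of order 3 are: {e, (1 2 3), (1 3 2)}; {e, (1 2 4), (1 4 2)}; {e, (1 3 4), (1 4 3)}; {e, (2 3 4), (2 4 3)}.
So G has 4 subgroups of order 3.

4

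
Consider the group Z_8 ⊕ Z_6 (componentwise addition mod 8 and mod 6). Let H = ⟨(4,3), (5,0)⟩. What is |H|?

|⟨(4,3)⟩| = 2 and |⟨(5,0)⟩| = 8, so |H| is a multiple of lcm(2, 8) = 8 and divides |G| = 48.
Closing under the operation: H = {(0,0), (0,3), (1,0), (1,3), (2,0), (2,3), (3,0), (3,3), (4,0), (4,3), (5,0), (5,3), (6,0), (6,3), (7,0), (7,3)}, so |H| = 16.

16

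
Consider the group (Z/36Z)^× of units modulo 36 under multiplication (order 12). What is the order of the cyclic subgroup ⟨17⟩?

2

Compute successive powers of 17 mod 36: 17, 1; 17^2 ≡ 1 (mod 36).
So |⟨17⟩| = 2.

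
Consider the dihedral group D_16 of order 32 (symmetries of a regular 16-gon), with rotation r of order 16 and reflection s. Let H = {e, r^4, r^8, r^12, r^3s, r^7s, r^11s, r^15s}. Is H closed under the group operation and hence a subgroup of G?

Yes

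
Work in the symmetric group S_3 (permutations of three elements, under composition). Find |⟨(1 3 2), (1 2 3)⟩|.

|⟨(1 3 2)⟩| = 3 and |⟨(1 2 3)⟩| = 3, so |H| is a multiple of lcm(3, 3) = 3 and divides |G| = 6.
Closing under the operation: H = {e, (1 2 3), (1 3 2)}, so |H| = 3.

3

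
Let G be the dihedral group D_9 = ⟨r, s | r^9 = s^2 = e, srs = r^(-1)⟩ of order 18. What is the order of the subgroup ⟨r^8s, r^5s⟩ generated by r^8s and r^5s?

|⟨r^8s⟩| = 2 and |⟨r^5s⟩| = 2, so |H| is a multiple of lcm(2, 2) = 2 and divides |G| = 18.
Closing under the operation: H = {e, r^3, r^6, r^2s, r^5s, r^8s}, so |H| = 6.

6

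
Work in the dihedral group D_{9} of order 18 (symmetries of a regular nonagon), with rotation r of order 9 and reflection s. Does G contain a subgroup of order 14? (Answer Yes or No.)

No

14 does not divide |G| = 18, so by Lagrange no subgroup of order 14 exists.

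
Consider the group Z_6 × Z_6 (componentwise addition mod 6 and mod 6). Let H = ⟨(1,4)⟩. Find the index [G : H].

|⟨(1,4)⟩| = 6 and |G| = 36.
By Lagrange, [G : H] = |G|/|H| = 36/6 = 6.

6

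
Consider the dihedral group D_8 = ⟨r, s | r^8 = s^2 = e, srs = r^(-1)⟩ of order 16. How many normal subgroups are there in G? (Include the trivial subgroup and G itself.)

7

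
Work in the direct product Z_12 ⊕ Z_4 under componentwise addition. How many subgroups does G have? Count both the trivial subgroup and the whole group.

30

|G| = 48, so by Lagrange every subgroup order divides 48. Divisors: 1, 2, 3, 4, 6, 8, 12, 16, 24, 48.
Subgroups by order — order 1: 1; order 2: 3; order 3: 1; order 4: 7; order 6: 3; order 8: 3; order 12: 7; order 16: 1; order 24: 3; order 48: 1.
Total: 1 + 3 + 1 + 7 + 3 + 3 + 7 + 1 + 3 + 1 = 30.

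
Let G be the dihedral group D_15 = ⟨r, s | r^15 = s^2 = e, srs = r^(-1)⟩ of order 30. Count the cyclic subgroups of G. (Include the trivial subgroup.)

Each element a generates a cyclic subgroup ⟨a⟩; distinct elements may generate the same one (a cyclic group of order d has φ(d) generators).
Cyclic subgroups by order — order 1: 1; order 2: 15; order 3: 1; order 5: 1; order 15: 1.
Total: 19.

19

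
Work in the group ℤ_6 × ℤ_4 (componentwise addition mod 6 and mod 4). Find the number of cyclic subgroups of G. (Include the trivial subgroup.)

12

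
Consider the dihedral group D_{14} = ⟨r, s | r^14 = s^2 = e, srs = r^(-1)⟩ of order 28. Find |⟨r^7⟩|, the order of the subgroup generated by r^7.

2

Computing powers of r^7: the smallest k with (r^7)^k = e is k = 2.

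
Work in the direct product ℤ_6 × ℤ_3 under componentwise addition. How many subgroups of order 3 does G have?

4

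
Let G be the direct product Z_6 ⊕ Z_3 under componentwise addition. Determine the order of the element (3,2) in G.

The order of (3,2) in Z_6 × Z_3 is lcm(ord(3) in Z_6, ord(2) in Z_3).
ord(3) = 2 and ord(2) = 3, so |⟨(3,2)⟩| = lcm(2, 3) = 6.

6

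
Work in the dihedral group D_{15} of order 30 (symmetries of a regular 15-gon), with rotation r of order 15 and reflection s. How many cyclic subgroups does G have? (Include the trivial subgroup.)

19

A cyclic subgroup of order d is generated by each of its φ(d) elements of order d, so the cyclic subgroups of order d number (#elements of order d)/φ(d).
Cyclic subgroups by order — order 1: 1; order 2: 15; order 3: 1; order 5: 1; order 15: 1.
Total: 19.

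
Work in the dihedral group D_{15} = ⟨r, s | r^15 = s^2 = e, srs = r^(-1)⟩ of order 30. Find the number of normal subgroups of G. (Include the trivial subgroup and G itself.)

5

G has 28 subgroups. Checking conjugation-invariance by order — order 1: 1/1 normal; order 2: 0/15 normal; order 3: 1/1 normal; order 5: 1/1 normal; order 6: 0/5 normal; order 10: 0/3 normal; order 15: 1/1 normal; order 30: 1/1 normal.
Total normal subgroups: 5.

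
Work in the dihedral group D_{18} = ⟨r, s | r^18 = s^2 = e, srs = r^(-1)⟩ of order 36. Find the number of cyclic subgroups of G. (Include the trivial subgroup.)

24

Each element a generates a cyclic subgroup ⟨a⟩; distinct elements may generate the same one (a cyclic group of order d has φ(d) generators).
Cyclic subgroups by order — order 1: 1; order 2: 19; order 3: 1; order 6: 1; order 9: 1; order 18: 1.
Total: 24.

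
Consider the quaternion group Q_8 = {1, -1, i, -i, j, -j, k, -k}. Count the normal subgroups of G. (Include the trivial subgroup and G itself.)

G has 6 subgroups. Checking conjugation-invariance by order — order 1: 1/1 normal; order 2: 1/1 normal; order 4: 3/3 normal; order 8: 1/1 normal.
Total normal subgroups: 6.

6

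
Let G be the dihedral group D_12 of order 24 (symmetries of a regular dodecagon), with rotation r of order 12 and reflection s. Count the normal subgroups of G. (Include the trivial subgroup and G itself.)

9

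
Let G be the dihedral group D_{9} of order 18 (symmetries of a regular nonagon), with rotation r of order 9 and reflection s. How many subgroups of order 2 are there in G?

9

|G| = 18 and 2 | 18, so subgroups of order 2 are possible by Lagrange.
The subgroups of order 2 are: {e, r^2s}; {e, r^3s}; {e, r^4s}; {e, r^5s}; … (9 in all).
So G has 9 subgroups of order 2.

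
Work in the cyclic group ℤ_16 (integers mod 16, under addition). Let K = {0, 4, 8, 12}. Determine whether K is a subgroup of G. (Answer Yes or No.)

|K| = 4 divides |G| = 16, consistent with Lagrange.
K contains the identity, every element's inverse is in K, and K is closed under +: it is a subgroup.
In fact K = ⟨4⟩.

Yes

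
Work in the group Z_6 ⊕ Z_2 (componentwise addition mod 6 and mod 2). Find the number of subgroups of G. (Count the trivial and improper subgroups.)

10

|G| = 12, so by Lagrange every subgroup order divides 12. Divisors: 1, 2, 3, 4, 6, 12.
Subgroups by order — order 1: 1; order 2: 3; order 3: 1; order 4: 1; order 6: 3; order 12: 1.
Total: 1 + 3 + 1 + 1 + 3 + 1 = 10.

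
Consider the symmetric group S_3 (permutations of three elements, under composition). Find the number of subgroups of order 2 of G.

3

|G| = 6 and 2 | 6, so subgroups of order 2 are possible by Lagrange.
The subgroups of order 2 are: {e, (1 2)}; {e, (1 3)}; {e, (2 3)}.
So G has 3 subgroups of order 2.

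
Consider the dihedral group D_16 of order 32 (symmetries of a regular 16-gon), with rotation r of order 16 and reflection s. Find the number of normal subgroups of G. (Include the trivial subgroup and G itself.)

G has 36 subgroups. Checking conjugation-invariance by order — order 1: 1/1 normal; order 2: 1/17 normal; order 4: 1/9 normal; order 8: 1/5 normal; order 16: 3/3 normal; order 32: 1/1 normal.
Total normal subgroups: 8.

8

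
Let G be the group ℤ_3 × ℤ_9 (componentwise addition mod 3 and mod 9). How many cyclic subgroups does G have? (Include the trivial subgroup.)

A cyclic subgroup of order d is generated by each of its φ(d) elements of order d, so the cyclic subgroups of order d number (#elements of order d)/φ(d).
Cyclic subgroups by order — order 1: 1; order 3: 4; order 9: 3.
Total: 8.

8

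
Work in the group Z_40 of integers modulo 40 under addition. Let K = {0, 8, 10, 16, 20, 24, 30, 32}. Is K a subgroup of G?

No

Closure fails: 32 + 10 = 2 ∉ K. So K is not a subgroup.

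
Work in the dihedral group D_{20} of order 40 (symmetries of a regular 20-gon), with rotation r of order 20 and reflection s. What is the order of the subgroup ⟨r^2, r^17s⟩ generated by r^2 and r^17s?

20

|⟨r^2⟩| = 10 and |⟨r^17s⟩| = 2, so |H| is a multiple of lcm(10, 2) = 10 and divides |G| = 40.
Closing under the operation: H = {e, r^2, r^4, r^6, r^8, r^10, r^12, r^14, r^16, r^18, rs, r^3s, r^5s, r^7s, r^9s, r^11s, r^13s, r^15s, r^17s, r^19s}, so |H| = 20.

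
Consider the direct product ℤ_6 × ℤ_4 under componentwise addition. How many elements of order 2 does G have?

An element (a,b) has order lcm(ord(a), ord(b)); count pairs with lcm equal to 2.
Enumerating gives 3 such elements.

3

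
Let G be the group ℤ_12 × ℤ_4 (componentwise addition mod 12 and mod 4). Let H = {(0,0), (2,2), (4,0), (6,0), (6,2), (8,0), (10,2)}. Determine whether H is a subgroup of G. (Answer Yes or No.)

|H| = 7 does not divide |G| = 48, so by Lagrange H is not a subgroup.

No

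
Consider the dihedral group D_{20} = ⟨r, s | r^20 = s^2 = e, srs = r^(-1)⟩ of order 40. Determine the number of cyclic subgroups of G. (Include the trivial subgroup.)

26

Each element a generates a cyclic subgroup ⟨a⟩; distinct elements may generate the same one (a cyclic group of order d has φ(d) generators).
Cyclic subgroups by order — order 1: 1; order 2: 21; order 4: 1; order 5: 1; order 10: 1; order 20: 1.
Total: 26.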